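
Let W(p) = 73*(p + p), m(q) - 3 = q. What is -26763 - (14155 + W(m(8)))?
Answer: -42524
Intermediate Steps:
m(q) = 3 + q
W(p) = 146*p (W(p) = 73*(2*p) = 146*p)
-26763 - (14155 + W(m(8))) = -26763 - (14155 + 146*(3 + 8)) = -26763 - (14155 + 146*11) = -26763 - (14155 + 1606) = -26763 - 1*15761 = -26763 - 15761 = -42524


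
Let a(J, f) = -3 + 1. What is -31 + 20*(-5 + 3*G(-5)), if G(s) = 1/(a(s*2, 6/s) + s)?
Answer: -977/7 ≈ -139.57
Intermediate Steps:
a(J, f) = -2
G(s) = 1/(-2 + s)
-31 + 20*(-5 + 3*G(-5)) = -31 + 20*(-5 + 3/(-2 - 5)) = -31 + 20*(-5 + 3/(-7)) = -31 + 20*(-5 + 3*(-1/7)) = -31 + 20*(-5 - 3/7) = -31 + 20*(-38/7) = -31 - 760/7 = -977/7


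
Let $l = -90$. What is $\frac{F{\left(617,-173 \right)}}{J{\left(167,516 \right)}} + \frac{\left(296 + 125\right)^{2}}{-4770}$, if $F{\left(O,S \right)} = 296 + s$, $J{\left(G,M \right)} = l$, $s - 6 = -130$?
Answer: $- \frac{62119}{1590} \approx -39.069$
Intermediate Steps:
$s = -124$ ($s = 6 - 130 = -124$)
$J{\left(G,M \right)} = -90$
$F{\left(O,S \right)} = 172$ ($F{\left(O,S \right)} = 296 - 124 = 172$)
$\frac{F{\left(617,-173 \right)}}{J{\left(167,516 \right)}} + \frac{\left(296 + 125\right)^{2}}{-4770} = \frac{172}{-90} + \frac{\left(296 + 125\right)^{2}}{-4770} = 172 \left(- \frac{1}{90}\right) + 421^{2} \left(- \frac{1}{4770}\right) = - \frac{86}{45} + 177241 \left(- \frac{1}{4770}\right) = - \frac{86}{45} - \frac{177241}{4770} = - \frac{62119}{1590}$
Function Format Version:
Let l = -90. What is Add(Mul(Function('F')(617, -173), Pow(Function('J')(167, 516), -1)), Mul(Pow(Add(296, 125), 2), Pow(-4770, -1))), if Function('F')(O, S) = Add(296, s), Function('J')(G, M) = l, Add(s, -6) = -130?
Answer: Rational(-62119, 1590) ≈ -39.069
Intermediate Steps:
s = -124 (s = Add(6, -130) = -124)
Function('J')(G, M) = -90
Function('F')(O, S) = 172 (Function('F')(O, S) = Add(296, -124) = 172)
Add(Mul(Function('F')(617, -173), Pow(Function('J')(167, 516), -1)), Mul(Pow(Add(296, 125), 2), Pow(-4770, -1))) = Add(Mul(172, Pow(-90, -1)), Mul(Pow(Add(296, 125), 2), Pow(-4770, -1))) = Add(Mul(172, Rational(-1, 90)), Mul(Pow(421, 2), Rational(-1, 4770))) = Add(Rational(-86, 45), Mul(177241, Rational(-1, 4770))) = Add(Rational(-86, 45), Rational(-177241, 4770)) = Rational(-62119, 1590)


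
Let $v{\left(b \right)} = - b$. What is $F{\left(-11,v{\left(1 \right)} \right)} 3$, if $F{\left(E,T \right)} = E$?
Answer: $-33$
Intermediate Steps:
$F{\left(-11,v{\left(1 \right)} \right)} 3 = \left(-11\right) 3 = -33$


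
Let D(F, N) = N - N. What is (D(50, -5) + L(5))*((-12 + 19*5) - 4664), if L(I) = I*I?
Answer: -114525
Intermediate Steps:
D(F, N) = 0
L(I) = I**2
(D(50, -5) + L(5))*((-12 + 19*5) - 4664) = (0 + 5**2)*((-12 + 19*5) - 4664) = (0 + 25)*((-12 + 95) - 4664) = 25*(83 - 4664) = 25*(-4581) = -114525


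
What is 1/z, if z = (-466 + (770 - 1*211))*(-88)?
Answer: -1/8184 ≈ -0.00012219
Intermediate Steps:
z = -8184 (z = (-466 + (770 - 211))*(-88) = (-466 + 559)*(-88) = 93*(-88) = -8184)
1/z = 1/(-8184) = -1/8184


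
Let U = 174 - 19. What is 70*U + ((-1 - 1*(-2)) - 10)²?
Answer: 10931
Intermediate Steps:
U = 155
70*U + ((-1 - 1*(-2)) - 10)² = 70*155 + ((-1 - 1*(-2)) - 10)² = 10850 + ((-1 + 2) - 10)² = 10850 + (1 - 10)² = 10850 + (-9)² = 10850 + 81 = 10931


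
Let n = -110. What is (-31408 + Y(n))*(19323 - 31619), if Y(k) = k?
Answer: 387545328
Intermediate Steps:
(-31408 + Y(n))*(19323 - 31619) = (-31408 - 110)*(19323 - 31619) = -31518*(-12296) = 387545328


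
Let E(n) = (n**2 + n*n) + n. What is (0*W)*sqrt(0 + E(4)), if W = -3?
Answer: 0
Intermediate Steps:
E(n) = n + 2*n**2 (E(n) = (n**2 + n**2) + n = 2*n**2 + n = n + 2*n**2)
(0*W)*sqrt(0 + E(4)) = (0*(-3))*sqrt(0 + 4*(1 + 2*4)) = 0*sqrt(0 + 4*(1 + 8)) = 0*sqrt(0 + 4*9) = 0*sqrt(0 + 36) = 0*sqrt(36) = 0*6 = 0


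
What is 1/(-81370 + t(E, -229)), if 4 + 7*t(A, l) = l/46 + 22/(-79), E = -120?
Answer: -25438/2069923699 ≈ -1.2289e-5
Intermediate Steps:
t(A, l) = -338/553 + l/322 (t(A, l) = -4/7 + (l/46 + 22/(-79))/7 = -4/7 + (l*(1/46) + 22*(-1/79))/7 = -4/7 + (l/46 - 22/79)/7 = -4/7 + (-22/79 + l/46)/7 = -4/7 + (-22/553 + l/322) = -338/553 + l/322)
1/(-81370 + t(E, -229)) = 1/(-81370 + (-338/553 + (1/322)*(-229))) = 1/(-81370 + (-338/553 - 229/322)) = 1/(-81370 - 33639/25438) = 1/(-2069923699/25438) = -25438/2069923699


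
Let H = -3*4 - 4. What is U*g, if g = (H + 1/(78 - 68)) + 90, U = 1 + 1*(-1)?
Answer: 0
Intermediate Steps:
H = -16 (H = -12 - 4 = -16)
U = 0 (U = 1 - 1 = 0)
g = 741/10 (g = (-16 + 1/(78 - 68)) + 90 = (-16 + 1/10) + 90 = -159/10 + 90 = 741/10 ≈ 74.100)
U*g = 0*(741/10) = 0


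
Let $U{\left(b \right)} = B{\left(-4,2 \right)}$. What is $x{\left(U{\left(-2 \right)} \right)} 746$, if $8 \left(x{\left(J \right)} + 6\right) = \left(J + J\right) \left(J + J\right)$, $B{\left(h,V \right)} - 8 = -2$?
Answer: $8952$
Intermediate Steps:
$B{\left(h,V \right)} = 6$ ($B{\left(h,V \right)} = 8 - 2 = 6$)
$U{\left(b \right)} = 6$
$x{\left(J \right)} = -6 + \frac{J^{2}}{2}$ ($x{\left(J \right)} = -6 + \frac{\left(J + J\right) \left(J + J\right)}{8} = -6 + \frac{2 J 2 J}{8} = -6 + \frac{4 J^{2}}{8} = -6 + \frac{J^{2}}{2}$)
$x{\left(U{\left(-2 \right)} \right)} 746 = \left(-6 + \frac{6^{2}}{2}\right) 746 = \left(-6 + \frac{1}{2} \cdot 36\right) 746 = \left(-6 + 18\right) 746 = 12 \cdot 746 = 8952$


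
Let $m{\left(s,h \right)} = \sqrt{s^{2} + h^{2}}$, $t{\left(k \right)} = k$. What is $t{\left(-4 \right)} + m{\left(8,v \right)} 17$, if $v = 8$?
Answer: $-4 + 136 \sqrt{2} \approx 188.33$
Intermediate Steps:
$m{\left(s,h \right)} = \sqrt{h^{2} + s^{2}}$
$t{\left(-4 \right)} + m{\left(8,v \right)} 17 = -4 + \sqrt{8^{2} + 8^{2}} \cdot 17 = -4 + \sqrt{64 + 64} \cdot 17 = -4 + \sqrt{128} \cdot 17 = -4 + 8 \sqrt{2} \cdot 17 = -4 + 136 \sqrt{2}$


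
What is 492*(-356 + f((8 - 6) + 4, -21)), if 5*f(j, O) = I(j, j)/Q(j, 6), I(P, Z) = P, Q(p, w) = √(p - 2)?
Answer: -874284/5 ≈ -1.7486e+5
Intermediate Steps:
Q(p, w) = √(-2 + p)
f(j, O) = j/(5*√(-2 + j)) (f(j, O) = (j/(√(-2 + j)))/5 = (j/√(-2 + j))/5 = j/(5*√(-2 + j)))
492*(-356 + f((8 - 6) + 4, -21)) = 492*(-356 + ((8 - 6) + 4)/(5*√(-2 + ((8 - 6) + 4)))) = 492*(-356 + (2 + 4)/(5*√(-2 + (2 + 4)))) = 492*(-356 + (⅕)*6/√(-2 + 6)) = 492*(-356 + (⅕)*6/√4) = 492*(-356 + (⅕)*6*(½)) = 492*(-356 + ⅗) = 492*(-1777/5) = -874284/5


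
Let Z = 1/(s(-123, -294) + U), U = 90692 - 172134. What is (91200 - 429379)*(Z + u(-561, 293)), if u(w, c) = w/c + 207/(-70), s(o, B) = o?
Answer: 110247393900425/66915926 ≈ 1.6476e+6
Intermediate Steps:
u(w, c) = -207/70 + w/c (u(w, c) = w/c + 207*(-1/70) = w/c - 207/70 = -207/70 + w/c)
U = -81442
Z = -1/81565 (Z = 1/(-123 - 81442) = 1/(-81565) = -1/81565 ≈ -1.2260e-5)
(91200 - 429379)*(Z + u(-561, 293)) = (91200 - 429379)*(-1/81565 + (-207/70 - 561/293)) = -338179*(-1/81565 + (-207/70 - 561*1/293)) = -338179*(-1/81565 + (-207/70 - 561/293)) = -338179*(-1/81565 - 99921/20510) = -338179*(-326003075/66915926) = 110247393900425/66915926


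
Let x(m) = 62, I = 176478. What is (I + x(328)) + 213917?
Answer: 390457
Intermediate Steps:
(I + x(328)) + 213917 = (176478 + 62) + 213917 = 176540 + 213917 = 390457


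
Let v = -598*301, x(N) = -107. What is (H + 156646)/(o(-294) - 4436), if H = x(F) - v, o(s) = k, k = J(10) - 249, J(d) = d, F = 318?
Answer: -336537/4675 ≈ -71.987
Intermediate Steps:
v = -179998
k = -239 (k = 10 - 249 = -239)
o(s) = -239
H = 179891 (H = -107 - 1*(-179998) = -107 + 179998 = 179891)
(H + 156646)/(o(-294) - 4436) = (179891 + 156646)/(-239 - 4436) = 336537/(-4675) = 336537*(-1/4675) = -336537/4675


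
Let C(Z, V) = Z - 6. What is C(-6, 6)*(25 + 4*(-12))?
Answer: 276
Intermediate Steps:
C(Z, V) = -6 + Z
C(-6, 6)*(25 + 4*(-12)) = (-6 - 6)*(25 + 4*(-12)) = -12*(25 - 48) = -12*(-23) = 276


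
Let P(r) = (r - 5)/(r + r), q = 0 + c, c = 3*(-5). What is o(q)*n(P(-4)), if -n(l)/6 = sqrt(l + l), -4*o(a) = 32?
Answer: 72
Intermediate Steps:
c = -15
q = -15 (q = 0 - 15 = -15)
P(r) = (-5 + r)/(2*r) (P(r) = (-5 + r)/((2*r)) = (-5 + r)*(1/(2*r)) = (-5 + r)/(2*r))
o(a) = -8 (o(a) = -1/4*32 = -8)
n(l) = -6*sqrt(2)*sqrt(l) (n(l) = -6*sqrt(l + l) = -6*sqrt(2)*sqrt(l))
o(q)*n(P(-4)) = -(-48)*sqrt(2)*sqrt((1/2)*(-5 - 4)/(-4)) = -(-48)*sqrt(2)*sqrt((1/2)*(-1/4)*(-9)) = -(-48)*sqrt(2)*sqrt(9/8) = -(-48)*sqrt(2)*3*sqrt(2)/4 = -8*(-9) = 72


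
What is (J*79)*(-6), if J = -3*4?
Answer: 5688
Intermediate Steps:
J = -12
(J*79)*(-6) = -12*79*(-6) = -948*(-6) = 5688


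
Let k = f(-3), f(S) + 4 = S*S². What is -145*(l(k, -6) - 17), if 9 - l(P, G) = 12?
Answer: 2900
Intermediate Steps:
f(S) = -4 + S³ (f(S) = -4 + S*S² = -4 + S³)
k = -31 (k = -4 + (-3)³ = -4 - 27 = -31)
l(P, G) = -3 (l(P, G) = 9 - 1*12 = 9 - 12 = -3)
-145*(l(k, -6) - 17) = -145*(-3 - 17) = -145*(-20) = 2900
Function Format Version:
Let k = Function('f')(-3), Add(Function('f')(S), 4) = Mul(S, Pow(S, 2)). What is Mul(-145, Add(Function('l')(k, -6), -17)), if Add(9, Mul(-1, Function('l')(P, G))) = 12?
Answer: 2900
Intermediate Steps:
Function('f')(S) = Add(-4, Pow(S, 3)) (Function('f')(S) = Add(-4, Mul(S, Pow(S, 2))) = Add(-4, Pow(S, 3)))
k = -31 (k = Add(-4, Pow(-3, 3)) = Add(-4, -27) = -31)
Function('l')(P, G) = -3 (Function('l')(P, G) = Add(9, Mul(-1, 12)) = Add(9, -12) = -3)
Mul(-145, Add(Function('l')(k, -6), -17)) = Mul(-145, Add(-3, -17)) = Mul(-145, -20) = 2900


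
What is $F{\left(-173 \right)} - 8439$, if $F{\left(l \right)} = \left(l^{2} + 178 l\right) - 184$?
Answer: $-9488$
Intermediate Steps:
$F{\left(l \right)} = -184 + l^{2} + 178 l$
$F{\left(-173 \right)} - 8439 = \left(-184 + \left(-173\right)^{2} + 178 \left(-173\right)\right) - 8439 = \left(-184 + 29929 - 30794\right) - 8439 = -1049 - 8439 = -9488$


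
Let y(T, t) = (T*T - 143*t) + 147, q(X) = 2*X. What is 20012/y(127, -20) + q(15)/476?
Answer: 631237/569296 ≈ 1.1088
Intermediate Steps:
y(T, t) = 147 + T² - 143*t (y(T, t) = (T² - 143*t) + 147 = 147 + T² - 143*t)
20012/y(127, -20) + q(15)/476 = 20012/(147 + 127² - 143*(-20)) + (2*15)/476 = 20012/(147 + 16129 + 2860) + 30*(1/476) = 20012/19136 + 15/238 = 20012*(1/19136) + 15/238 = 5003/4784 + 15/238 = 631237/569296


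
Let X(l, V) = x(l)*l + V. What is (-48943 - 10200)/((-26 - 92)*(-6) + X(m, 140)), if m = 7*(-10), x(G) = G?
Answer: -59143/5748 ≈ -10.289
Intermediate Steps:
m = -70
X(l, V) = V + l² (X(l, V) = l*l + V = l² + V = V + l²)
(-48943 - 10200)/((-26 - 92)*(-6) + X(m, 140)) = (-48943 - 10200)/((-26 - 92)*(-6) + (140 + (-70)²)) = -59143/(-118*(-6) + (140 + 4900)) = -59143/(708 + 5040) = -59143/5748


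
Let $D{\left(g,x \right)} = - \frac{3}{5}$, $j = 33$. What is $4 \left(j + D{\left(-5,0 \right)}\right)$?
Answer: $\frac{648}{5} \approx 129.6$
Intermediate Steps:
$D{\left(g,x \right)} = - \frac{3}{5}$ ($D{\left(g,x \right)} = \left(-3\right) \frac{1}{5} = - \frac{3}{5}$)
$4 \left(j + D{\left(-5,0 \right)}\right) = 4 \left(33 - \frac{3}{5}\right) = 4 \cdot \frac{162}{5} = \frac{648}{5}$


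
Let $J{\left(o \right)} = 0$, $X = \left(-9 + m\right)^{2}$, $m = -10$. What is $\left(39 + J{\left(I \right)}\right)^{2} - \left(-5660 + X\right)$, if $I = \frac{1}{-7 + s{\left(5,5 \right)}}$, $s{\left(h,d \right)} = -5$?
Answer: $6820$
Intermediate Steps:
$X = 361$ ($X = \left(-9 - 10\right)^{2} = \left(-19\right)^{2} = 361$)
$I = - \frac{1}{12}$ ($I = \frac{1}{-7 - 5} = \frac{1}{-12} = - \frac{1}{12} \approx -0.083333$)
$\left(39 + J{\left(I \right)}\right)^{2} - \left(-5660 + X\right) = \left(39 + 0\right)^{2} + \left(5660 - 361\right) = 39^{2} + \left(5660 - 361\right) = 1521 + 5299 = 6820$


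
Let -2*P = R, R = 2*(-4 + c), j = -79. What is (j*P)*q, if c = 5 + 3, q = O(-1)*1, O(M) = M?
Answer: -316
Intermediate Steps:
q = -1 (q = -1*1 = -1)
c = 8
R = 8 (R = 2*(-4 + 8) = 2*4 = 8)
P = -4 (P = -1/2*8 = -4)
(j*P)*q = -79*(-4)*(-1) = 316*(-1) = -316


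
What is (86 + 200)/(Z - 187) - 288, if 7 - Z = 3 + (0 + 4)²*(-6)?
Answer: -25342/87 ≈ -291.29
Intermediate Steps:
Z = 100 (Z = 7 - (3 + (0 + 4)²*(-6)) = 7 - (3 + 4²*(-6)) = 7 - (3 + 16*(-6)) = 7 - (3 - 96) = 7 - 1*(-93) = 7 + 93 = 100)
(86 + 200)/(Z - 187) - 288 = (86 + 200)/(100 - 187) - 288 = 286/(-87) - 288 = 286*(-1/87) - 288 = -286/87 - 288 = -25342/87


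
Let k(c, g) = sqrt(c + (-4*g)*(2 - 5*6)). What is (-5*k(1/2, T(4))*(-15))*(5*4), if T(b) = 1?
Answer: 11250*sqrt(2) ≈ 15910.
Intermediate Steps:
k(c, g) = sqrt(c + 112*g) (k(c, g) = sqrt(c + (-4*g)*(2 - 30)) = sqrt(c - 4*g*(-28)) = sqrt(c + 112*g))
(-5*k(1/2, T(4))*(-15))*(5*4) = (-5*sqrt(1/2 + 112*1)*(-15))*(5*4) = (-5*sqrt(1/2 + 112)*(-15))*20 = (-75*sqrt(2)/2*(-15))*20 = (1125*sqrt(2)/2)*20 = 11250*sqrt(2)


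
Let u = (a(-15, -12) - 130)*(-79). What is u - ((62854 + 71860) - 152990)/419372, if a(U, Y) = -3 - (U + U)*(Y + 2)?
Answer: 3586369070/104843 ≈ 34207.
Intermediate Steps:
a(U, Y) = -3 - 2*U*(2 + Y)
u = 34207 (u = ((-3 - 4*(-15) - 2*(-15)*(-12)) - 130)*(-79) = ((-3 + 60 - 360) - 130)*(-79) = (-303 - 130)*(-79) = -433*(-79) = 34207)
u - ((62854 + 71860) - 152990)/419372 = 34207 - ((62854 + 71860) - 152990)/419372 = 34207 - (134714 - 152990)/419372 = 34207 - (-18276)/419372 = 34207 - 1*(-4569/104843) = 34207 + 4569/104843 = 3586369070/104843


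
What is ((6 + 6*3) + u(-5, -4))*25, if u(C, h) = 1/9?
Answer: 5425/9 ≈ 602.78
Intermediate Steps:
u(C, h) = ⅑
((6 + 6*3) + u(-5, -4))*25 = ((6 + 6*3) + ⅑)*25 = ((6 + 18) + ⅑)*25 = (24 + ⅑)*25 = (217/9)*25 = 5425/9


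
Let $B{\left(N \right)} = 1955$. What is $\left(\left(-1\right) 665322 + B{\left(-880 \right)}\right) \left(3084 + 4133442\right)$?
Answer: $-2744034843042$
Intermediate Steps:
$\left(\left(-1\right) 665322 + B{\left(-880 \right)}\right) \left(3084 + 4133442\right) = \left(\left(-1\right) 665322 + 1955\right) \left(3084 + 4133442\right) = \left(-665322 + 1955\right) 4136526 = \left(-663367\right) 4136526 = -2744034843042$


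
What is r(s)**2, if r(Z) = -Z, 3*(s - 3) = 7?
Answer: 256/9 ≈ 28.444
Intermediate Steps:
s = 16/3 (s = 3 + (1/3)*7 = 3 + 7/3 = 16/3 ≈ 5.3333)
r(s)**2 = (-1*16/3)**2 = (-16/3)**2 = 256/9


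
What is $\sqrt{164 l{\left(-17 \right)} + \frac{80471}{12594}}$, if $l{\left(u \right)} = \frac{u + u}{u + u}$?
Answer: $\frac{\sqrt{27025300878}}{12594} \approx 13.053$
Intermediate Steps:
$l{\left(u \right)} = 1$ ($l{\left(u \right)} = \frac{2 u}{2 u} = 2 u \frac{1}{2 u} = 1$)
$\sqrt{164 l{\left(-17 \right)} + \frac{80471}{12594}} = \sqrt{164 \cdot 1 + \frac{80471}{12594}} = \sqrt{164 + 80471 \cdot \frac{1}{12594}} = \sqrt{164 + \frac{80471}{12594}} = \sqrt{\frac{2145887}{12594}} = \frac{\sqrt{27025300878}}{12594}$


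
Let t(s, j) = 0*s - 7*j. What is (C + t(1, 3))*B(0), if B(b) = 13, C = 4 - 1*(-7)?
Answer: -130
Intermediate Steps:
C = 11 (C = 4 + 7 = 11)
t(s, j) = -7*j (t(s, j) = 0 - 7*j = -7*j)
(C + t(1, 3))*B(0) = (11 - 7*3)*13 = (11 - 21)*13 = -10*13 = -130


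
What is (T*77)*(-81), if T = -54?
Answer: 336798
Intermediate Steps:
(T*77)*(-81) = -54*77*(-81) = -4158*(-81) = 336798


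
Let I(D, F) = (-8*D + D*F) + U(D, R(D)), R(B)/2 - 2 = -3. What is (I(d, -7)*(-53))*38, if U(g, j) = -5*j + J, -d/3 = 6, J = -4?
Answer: -555864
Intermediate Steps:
d = -18 (d = -3*6 = -18)
R(B) = -2 (R(B) = 4 + 2*(-3) = 4 - 6 = -2)
U(g, j) = -4 - 5*j (U(g, j) = -5*j - 4 = -4 - 5*j)
I(D, F) = 6 - 8*D + D*F (I(D, F) = (-8*D + D*F) + (-4 - 5*(-2)) = (-8*D + D*F) + (-4 + 10) = (-8*D + D*F) + 6 = 6 - 8*D + D*F)
(I(d, -7)*(-53))*38 = ((6 - 8*(-18) - 18*(-7))*(-53))*38 = ((6 + 144 + 126)*(-53))*38 = (276*(-53))*38 = -14628*38 = -555864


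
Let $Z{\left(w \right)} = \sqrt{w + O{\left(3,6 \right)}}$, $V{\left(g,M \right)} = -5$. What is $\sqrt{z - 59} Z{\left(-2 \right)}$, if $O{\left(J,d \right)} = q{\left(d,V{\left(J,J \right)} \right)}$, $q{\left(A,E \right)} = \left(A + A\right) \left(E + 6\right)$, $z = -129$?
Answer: $2 i \sqrt{470} \approx 43.359 i$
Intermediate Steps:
$q{\left(A,E \right)} = 2 A \left(6 + E\right)$
$O{\left(J,d \right)} = 2 d$ ($O{\left(J,d \right)} = 2 d \left(6 - 5\right) = 2 d 1 = 2 d$)
$Z{\left(w \right)} = \sqrt{12 + w}$ ($Z{\left(w \right)} = \sqrt{w + 2 \cdot 6} = \sqrt{w + 12} = \sqrt{12 + w}$)
$\sqrt{z - 59} Z{\left(-2 \right)} = \sqrt{-129 - 59} \sqrt{12 - 2} = \sqrt{-188} \sqrt{10} = 2 i \sqrt{47} \sqrt{10} = 2 i \sqrt{470}$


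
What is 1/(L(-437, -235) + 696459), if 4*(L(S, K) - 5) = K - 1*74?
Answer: 4/2785547 ≈ 1.4360e-6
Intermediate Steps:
L(S, K) = -27/2 + K/4 (L(S, K) = 5 + (K - 1*74)/4 = 5 + (K - 74)/4 = 5 + (-74 + K)/4 = 5 + (-37/2 + K/4) = -27/2 + K/4)
1/(L(-437, -235) + 696459) = 1/((-27/2 + (1/4)*(-235)) + 696459) = 1/((-27/2 - 235/4) + 696459) = 1/(-289/4 + 696459) = 1/(2785547/4) = 4/2785547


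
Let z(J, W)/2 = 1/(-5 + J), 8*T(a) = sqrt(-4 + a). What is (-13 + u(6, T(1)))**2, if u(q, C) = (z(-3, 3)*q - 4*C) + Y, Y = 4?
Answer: (21 + I*sqrt(3))**2/4 ≈ 109.5 + 18.187*I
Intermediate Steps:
T(a) = sqrt(-4 + a)/8
z(J, W) = 2/(-5 + J)
u(q, C) = 4 - 4*C - q/4 (u(q, C) = ((2/(-5 - 3))*q - 4*C) + 4 = ((2/(-8))*q - 4*C) + 4 = ((2*(-1/8))*q - 4*C) + 4 = (-q/4 - 4*C) + 4 = (-4*C - q/4) + 4 = 4 - 4*C - q/4)
(-13 + u(6, T(1)))**2 = (-13 + (4 - sqrt(-4 + 1)/2 - 1/4*6))**2 = (-13 + (4 - sqrt(-3)/2 - 3/2))**2 = (-13 + (4 - I*sqrt(3)/2 - 3/2))**2 = (-13 + (5/2 - I*sqrt(3)/2))**2 = (-21/2 - I*sqrt(3)/2)**2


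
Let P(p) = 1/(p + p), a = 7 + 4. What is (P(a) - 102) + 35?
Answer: -1473/22 ≈ -66.955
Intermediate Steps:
a = 11
P(p) = 1/(2*p)
(P(a) - 102) + 35 = ((½)/11 - 102) + 35 = ((½)*(1/11) - 102) + 35 = (1/22 - 102) + 35 = -2243/22 + 35 = -1473/22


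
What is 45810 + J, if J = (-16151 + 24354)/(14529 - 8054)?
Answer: 296627953/6475 ≈ 45811.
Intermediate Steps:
J = 8203/6475 ≈ 1.2669
45810 + J = 45810 + 8203/6475 = 296627953/6475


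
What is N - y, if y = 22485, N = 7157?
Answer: -15328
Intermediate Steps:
N - y = 7157 - 1*22485 = 7157 - 22485 = -15328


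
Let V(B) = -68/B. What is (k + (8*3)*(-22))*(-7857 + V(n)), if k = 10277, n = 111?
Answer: -8503029055/111 ≈ -7.6604e+7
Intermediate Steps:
(k + (8*3)*(-22))*(-7857 + V(n)) = (10277 + (8*3)*(-22))*(-7857 - 68/111) = (10277 + 24*(-22))*(-7857 - 68*1/111) = (10277 - 528)*(-7857 - 68/111) = 9749*(-872195/111) = -8503029055/111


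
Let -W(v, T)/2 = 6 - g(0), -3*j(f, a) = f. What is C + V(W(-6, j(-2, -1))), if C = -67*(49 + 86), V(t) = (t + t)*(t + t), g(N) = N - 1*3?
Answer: -7749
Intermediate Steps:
j(f, a) = -f/3
g(N) = -3 + N (g(N) = N - 3 = -3 + N)
W(v, T) = -18 (W(v, T) = -2*(6 - (-3 + 0)) = -2*(6 - 1*(-3)) = -2*(6 + 3) = -2*9 = -18)
V(t) = 4*t² (V(t) = (2*t)*(2*t) = 4*t²)
C = -9045 (C = -67*135 = -9045)
C + V(W(-6, j(-2, -1))) = -9045 + 4*(-18)² = -9045 + 4*324 = -9045 + 1296 = -7749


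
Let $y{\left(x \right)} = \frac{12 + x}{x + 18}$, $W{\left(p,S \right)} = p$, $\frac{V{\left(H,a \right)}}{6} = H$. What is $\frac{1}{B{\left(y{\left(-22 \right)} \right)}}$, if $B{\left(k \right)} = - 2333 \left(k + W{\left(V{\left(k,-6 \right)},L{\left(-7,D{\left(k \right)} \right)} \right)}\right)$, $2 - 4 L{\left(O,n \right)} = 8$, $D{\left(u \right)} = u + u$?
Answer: $- \frac{2}{81655} \approx -2.4493 \cdot 10^{-5}$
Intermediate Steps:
$D{\left(u \right)} = 2 u$
$V{\left(H,a \right)} = 6 H$
$L{\left(O,n \right)} = - \frac{3}{2}$ ($L{\left(O,n \right)} = \frac{1}{2} - 2 = - \frac{3}{2}$)
$y{\left(x \right)} = \frac{12 + x}{18 + x}$
$B{\left(k \right)} = - 16331 k$ ($B{\left(k \right)} = - 2333 \left(k + 6 k\right) = - 2333 \cdot 7 k = - 16331 k$)
$\frac{1}{B{\left(y{\left(-22 \right)} \right)}} = \frac{1}{\left(-16331\right) \frac{12 - 22}{18 - 22}} = \frac{1}{\left(-16331\right) \frac{1}{-4} \left(-10\right)} = \frac{1}{\left(-16331\right) \left(\left(- \frac{1}{4}\right) \left(-10\right)\right)} = \frac{1}{\left(-16331\right) \frac{5}{2}} = \frac{1}{- \frac{81655}{2}} = - \frac{2}{81655}$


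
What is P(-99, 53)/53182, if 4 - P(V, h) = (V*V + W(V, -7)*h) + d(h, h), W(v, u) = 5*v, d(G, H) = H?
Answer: 16385/53182 ≈ 0.30809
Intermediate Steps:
P(V, h) = 4 - h - V**2 - 5*V*h (P(V, h) = 4 - ((V*V + (5*V)*h) + h) = 4 - ((V**2 + 5*V*h) + h) = 4 - (h + V**2 + 5*V*h) = 4 + (-h - V**2 - 5*V*h) = 4 - h - V**2 - 5*V*h)
P(-99, 53)/53182 = (4 - 1*53 - 1*(-99)**2 - 5*(-99)*53)/53182 = (4 - 53 - 1*9801 + 26235)*(1/53182) = (4 - 53 - 9801 + 26235)*(1/53182) = 16385*(1/53182) = 16385/53182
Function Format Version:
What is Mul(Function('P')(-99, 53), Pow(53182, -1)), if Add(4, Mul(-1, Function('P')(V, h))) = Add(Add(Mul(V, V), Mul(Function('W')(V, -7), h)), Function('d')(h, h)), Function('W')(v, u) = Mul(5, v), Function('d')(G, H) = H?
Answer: Rational(16385, 53182) ≈ 0.30809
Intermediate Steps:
Function('P')(V, h) = Add(4, Mul(-1, h), Mul(-1, Pow(V, 2)), Mul(-5, V, h)) (Function('P')(V, h) = Add(4, Mul(-1, Add(Add(Mul(V, V), Mul(Mul(5, V), h)), h))) = Add(4, Mul(-1, Add(Add(Pow(V, 2), Mul(5, V, h)), h))) = Add(4, Mul(-1, Add(h, Pow(V, 2), Mul(5, V, h)))) = Add(4, Add(Mul(-1, h), Mul(-1, Pow(V, 2)), Mul(-5, V, h))) = Add(4, Mul(-1, h), Mul(-1, Pow(V, 2)), Mul(-5, V, h)))
Mul(Function('P')(-99, 53), Pow(53182, -1)) = Mul(Add(4, Mul(-1, 53), Mul(-1, Pow(-99, 2)), Mul(-5, -99, 53)), Pow(53182, -1)) = Mul(Add(4, -53, Mul(-1, 9801), 26235), Rational(1, 53182)) = Mul(Add(4, -53, -9801, 26235), Rational(1, 53182)) = Mul(16385, Rational(1, 53182)) = Rational(16385, 53182)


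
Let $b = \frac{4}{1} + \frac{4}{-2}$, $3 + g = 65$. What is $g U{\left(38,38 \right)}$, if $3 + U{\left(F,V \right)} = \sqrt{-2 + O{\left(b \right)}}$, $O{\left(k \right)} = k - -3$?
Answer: $-186 + 62 \sqrt{3} \approx -78.613$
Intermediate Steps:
$g = 62$ ($g = -3 + 65 = 62$)
$b = 2$ ($b = 4 \cdot 1 + 4 \left(- \frac{1}{2}\right) = 4 - 2 = 2$)
$O{\left(k \right)} = 3 + k$ ($O{\left(k \right)} = k + 3 = 3 + k$)
$U{\left(F,V \right)} = -3 + \sqrt{3}$ ($U{\left(F,V \right)} = -3 + \sqrt{-2 + \left(3 + 2\right)} = -3 + \sqrt{-2 + 5} = -3 + \sqrt{3}$)
$g U{\left(38,38 \right)} = 62 \left(-3 + \sqrt{3}\right) = -186 + 62 \sqrt{3}$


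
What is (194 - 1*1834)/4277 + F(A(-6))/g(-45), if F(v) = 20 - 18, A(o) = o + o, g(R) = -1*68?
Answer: -60037/145418 ≈ -0.41286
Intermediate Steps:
g(R) = -68
A(o) = 2*o
F(v) = 2
(194 - 1*1834)/4277 + F(A(-6))/g(-45) = (194 - 1*1834)/4277 + 2/(-68) = (194 - 1834)*(1/4277) + 2*(-1/68) = -1640*1/4277 - 1/34 = -1640/4277 - 1/34 = -60037/145418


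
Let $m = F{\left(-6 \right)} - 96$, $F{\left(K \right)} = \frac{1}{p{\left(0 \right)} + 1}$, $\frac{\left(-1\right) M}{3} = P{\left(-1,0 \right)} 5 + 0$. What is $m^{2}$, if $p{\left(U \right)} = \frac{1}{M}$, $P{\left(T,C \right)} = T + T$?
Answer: $\frac{8678916}{961} \approx 9031.1$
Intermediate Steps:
$P{\left(T,C \right)} = 2 T$
$M = 30$ ($M = - 3 \left(2 \left(-1\right) 5 + 0\right) = - 3 \left(\left(-2\right) 5 + 0\right) = - 3 \left(-10 + 0\right) = \left(-3\right) \left(-10\right) = 30$)
$p{\left(U \right)} = \frac{1}{30}$
$F{\left(K \right)} = \frac{30}{31}$ ($F{\left(K \right)} = \frac{1}{\frac{1}{30} + 1} = \frac{1}{\frac{31}{30}} = \frac{30}{31}$)
$m = - \frac{2946}{31}$ ($m = \frac{30}{31} - 96 = - \frac{2946}{31} \approx -95.032$)
$m^{2} = \left(- \frac{2946}{31}\right)^{2} = \frac{8678916}{961}$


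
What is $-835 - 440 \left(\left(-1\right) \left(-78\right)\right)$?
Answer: $-35155$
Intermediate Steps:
$-835 - 440 \left(\left(-1\right) \left(-78\right)\right) = -835 - 34320 = -35155$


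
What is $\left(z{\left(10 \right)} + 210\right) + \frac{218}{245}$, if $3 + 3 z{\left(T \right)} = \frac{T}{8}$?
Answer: $\frac{618301}{2940} \approx 210.31$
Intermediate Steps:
$z{\left(T \right)} = -1 + \frac{T}{24}$ ($z{\left(T \right)} = -1 + \frac{T \frac{1}{8}}{3} = -1 + \frac{\frac{1}{8} T}{3} = -1 + \frac{T}{24}$)
$\left(z{\left(10 \right)} + 210\right) + \frac{218}{245} = \left(\left(-1 + \frac{1}{24} \cdot 10\right) + 210\right) + \frac{218}{245} = \left(\left(-1 + \frac{5}{12}\right) + 210\right) + 218 \cdot \frac{1}{245} = \left(- \frac{7}{12} + 210\right) + \frac{218}{245} = \frac{2513}{12} + \frac{218}{245} = \frac{618301}{2940}$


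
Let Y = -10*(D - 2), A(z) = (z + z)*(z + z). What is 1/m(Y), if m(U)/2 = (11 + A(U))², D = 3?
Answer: 1/337842 ≈ 2.9600e-6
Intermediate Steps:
A(z) = 4*z² (A(z) = (2*z)*(2*z) = 4*z²)
Y = -10 (Y = -10*(3 - 2) = -10*1 = -10)
m(U) = 2*(11 + 4*U²)²
1/m(Y) = 1/(2*(11 + 4*(-10)²)²) = 1/(2*(11 + 4*100)²) = 1/(2*(11 + 400)²) = 1/(2*411²) = 1/(2*168921) = 1/337842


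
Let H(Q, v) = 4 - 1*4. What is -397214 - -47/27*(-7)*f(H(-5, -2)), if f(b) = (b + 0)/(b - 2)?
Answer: -397214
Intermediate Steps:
H(Q, v) = 0 (H(Q, v) = 4 - 4 = 0)
f(b) = b/(-2 + b)
-397214 - -47/27*(-7)*f(H(-5, -2)) = -397214 - -47/27*(-7)*0/(-2 + 0) = -397214 - -47*1/27*(-7)*0/(-2) = -397214 - (-47/27*(-7))*0*(-1/2) = -397214 - 329*0/27 = -397214 - 1*0 = -397214 + 0 = -397214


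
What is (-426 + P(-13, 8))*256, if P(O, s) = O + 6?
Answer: -110848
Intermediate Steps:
P(O, s) = 6 + O
(-426 + P(-13, 8))*256 = (-426 + (6 - 13))*256 = (-426 - 7)*256 = -433*256 = -110848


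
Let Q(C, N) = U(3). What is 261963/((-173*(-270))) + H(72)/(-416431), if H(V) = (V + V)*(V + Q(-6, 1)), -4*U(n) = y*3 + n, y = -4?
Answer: 12065565637/2161276890 ≈ 5.5826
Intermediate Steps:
U(n) = 3 - n/4 (U(n) = -(-4*3 + n)/4 = -(-12 + n)/4 = 3 - n/4)
Q(C, N) = 9/4 (Q(C, N) = 3 - ¼*3 = 3 - ¾ = 9/4)
H(V) = 2*V*(9/4 + V) (H(V) = (V + V)*(V + 9/4) = (2*V)*(9/4 + V) = 2*V*(9/4 + V))
261963/((-173*(-270))) + H(72)/(-416431) = 261963/((-173*(-270))) + ((½)*72*(9 + 4*72))/(-416431) = 261963/46710 + ((½)*72*(9 + 288))*(-1/416431) = 261963*(1/46710) + ((½)*72*297)*(-1/416431) = 29107/5190 + 10692*(-1/416431) = 29107/5190 - 10692/416431 = 12065565637/2161276890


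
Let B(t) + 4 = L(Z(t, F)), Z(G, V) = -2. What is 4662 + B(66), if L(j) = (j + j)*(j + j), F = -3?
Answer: 4674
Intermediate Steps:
L(j) = 4*j² (L(j) = (2*j)*(2*j) = 4*j²)
B(t) = 12 (B(t) = -4 + 4*(-2)² = -4 + 4*4 = -4 + 16 = 12)
4662 + B(66) = 4662 + 12 = 4674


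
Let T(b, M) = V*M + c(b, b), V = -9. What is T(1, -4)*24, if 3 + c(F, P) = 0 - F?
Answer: 768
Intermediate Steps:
c(F, P) = -3 - F (c(F, P) = -3 + (0 - F) = -3 - F)
T(b, M) = -3 - b - 9*M (T(b, M) = -9*M + (-3 - b) = -3 - b - 9*M)
T(1, -4)*24 = (-3 - 1*1 - 9*(-4))*24 = (-3 - 1 + 36)*24 = 32*24 = 768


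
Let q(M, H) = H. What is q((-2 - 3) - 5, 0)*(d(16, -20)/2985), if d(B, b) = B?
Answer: 0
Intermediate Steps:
q((-2 - 3) - 5, 0)*(d(16, -20)/2985) = 0*(16/2985) = 0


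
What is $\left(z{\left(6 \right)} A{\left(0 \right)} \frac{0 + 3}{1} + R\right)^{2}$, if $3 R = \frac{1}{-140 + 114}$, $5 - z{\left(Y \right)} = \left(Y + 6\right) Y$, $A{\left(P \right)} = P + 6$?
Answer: $\frac{8848976761}{6084} \approx 1.4545 \cdot 10^{6}$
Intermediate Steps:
$A{\left(P \right)} = 6 + P$
$z{\left(Y \right)} = 5 - Y \left(6 + Y\right)$ ($z{\left(Y \right)} = 5 - \left(Y + 6\right) Y = 5 - \left(6 + Y\right) Y = 5 - Y \left(6 + Y\right)$)
$R = - \frac{1}{78}$ ($R = \frac{1}{3 \left(-140 + 114\right)} = \frac{1}{3 \left(-26\right)} = \frac{1}{3} \left(- \frac{1}{26}\right) = - \frac{1}{78} \approx -0.012821$)
$\left(z{\left(6 \right)} A{\left(0 \right)} \frac{0 + 3}{1} + R\right)^{2} = \left(\left(5 - 6^{2} - 36\right) \left(6 + 0\right) \frac{0 + 3}{1} - \frac{1}{78}\right)^{2} = \left(\left(5 - 36 - 36\right) 6 \cdot 3 \cdot 1 - \frac{1}{78}\right)^{2} = \left(\left(5 - 36 - 36\right) 6 \cdot 3 - \frac{1}{78}\right)^{2} = \left(\left(-67\right) 6 \cdot 3 - \frac{1}{78}\right)^{2} = \left(\left(-402\right) 3 - \frac{1}{78}\right)^{2} = \left(-1206 - \frac{1}{78}\right)^{2} = \left(- \frac{94069}{78}\right)^{2} = \frac{8848976761}{6084}$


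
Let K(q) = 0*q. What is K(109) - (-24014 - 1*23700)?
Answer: 47714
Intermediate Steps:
K(q) = 0
K(109) - (-24014 - 1*23700) = 0 - (-24014 - 1*23700) = 0 - (-24014 - 23700) = 0 - 1*(-47714) = 0 + 47714 = 47714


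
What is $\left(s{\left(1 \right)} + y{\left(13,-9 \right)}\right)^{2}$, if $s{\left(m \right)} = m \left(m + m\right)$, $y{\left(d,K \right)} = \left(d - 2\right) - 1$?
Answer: $144$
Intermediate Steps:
$y{\left(d,K \right)} = -3 + d$ ($y{\left(d,K \right)} = \left(-2 + d\right) - 1 = -3 + d$)
$s{\left(m \right)} = 2 m^{2}$ ($s{\left(m \right)} = m 2 m = 2 m^{2}$)
$\left(s{\left(1 \right)} + y{\left(13,-9 \right)}\right)^{2} = \left(2 \cdot 1^{2} + \left(-3 + 13\right)\right)^{2} = \left(2 \cdot 1 + 10\right)^{2} = \left(2 + 10\right)^{2} = 12^{2} = 144$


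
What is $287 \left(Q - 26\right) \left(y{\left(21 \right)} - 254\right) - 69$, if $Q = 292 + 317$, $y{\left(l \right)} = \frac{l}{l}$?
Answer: $-42332282$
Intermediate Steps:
$y{\left(l \right)} = 1$
$Q = 609$
$287 \left(Q - 26\right) \left(y{\left(21 \right)} - 254\right) - 69 = 287 \left(609 - 26\right) \left(1 - 254\right) - 69 = 287 \cdot 583 \left(-253\right) - 69 = 287 \left(-147499\right) - 69 = -42332213 - 69 = -42332282$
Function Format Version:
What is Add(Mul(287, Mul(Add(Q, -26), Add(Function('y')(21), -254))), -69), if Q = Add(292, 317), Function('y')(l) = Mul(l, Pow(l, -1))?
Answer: -42332282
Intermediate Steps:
Function('y')(l) = 1
Q = 609
Add(Mul(287, Mul(Add(Q, -26), Add(Function('y')(21), -254))), -69) = Add(Mul(287, Mul(Add(609, -26), Add(1, -254))), -69) = Add(Mul(287, Mul(583, -253)), -69) = Add(Mul(287, -147499), -69) = Add(-42332213, -69) = -42332282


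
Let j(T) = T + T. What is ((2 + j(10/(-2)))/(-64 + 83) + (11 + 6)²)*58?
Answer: 318014/19 ≈ 16738.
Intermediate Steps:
j(T) = 2*T
((2 + j(10/(-2)))/(-64 + 83) + (11 + 6)²)*58 = ((2 + 2*(10/(-2)))/(-64 + 83) + (11 + 6)²)*58 = ((2 + 2*(10*(-½)))/19 + 17²)*58 = ((2 + 2*(-5))*(1/19) + 289)*58 = ((2 - 10)*(1/19) + 289)*58 = (-8*1/19 + 289)*58 = (-8/19 + 289)*58 = (5483/19)*58 = 318014/19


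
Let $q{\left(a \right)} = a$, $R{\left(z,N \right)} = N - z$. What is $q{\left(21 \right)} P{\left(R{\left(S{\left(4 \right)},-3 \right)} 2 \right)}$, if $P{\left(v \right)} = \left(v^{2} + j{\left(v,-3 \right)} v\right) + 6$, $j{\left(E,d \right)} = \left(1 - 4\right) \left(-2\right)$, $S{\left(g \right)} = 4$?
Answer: $2478$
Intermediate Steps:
$j{\left(E,d \right)} = 6$ ($j{\left(E,d \right)} = \left(-3\right) \left(-2\right) = 6$)
$P{\left(v \right)} = 6 + v^{2} + 6 v$ ($P{\left(v \right)} = \left(v^{2} + 6 v\right) + 6 = 6 + v^{2} + 6 v$)
$q{\left(21 \right)} P{\left(R{\left(S{\left(4 \right)},-3 \right)} 2 \right)} = 21 \left(6 + \left(\left(-3 - 4\right) 2\right)^{2} + 6 \left(-3 - 4\right) 2\right) = 21 \left(6 + \left(\left(-7\right) 2\right)^{2} + 6 \left(\left(-7\right) 2\right)\right) = 21 \left(6 + \left(-14\right)^{2} + 6 \left(-14\right)\right) = 21 \left(6 + 196 - 84\right) = 21 \cdot 118 = 2478$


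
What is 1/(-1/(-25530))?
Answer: 25530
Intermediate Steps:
1/(-1/(-25530)) = 1/(-1*(-1/25530)) = 1/(1/25530) = 25530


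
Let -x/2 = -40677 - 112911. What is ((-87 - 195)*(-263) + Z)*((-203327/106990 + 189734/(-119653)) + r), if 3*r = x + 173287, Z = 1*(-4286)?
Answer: 42980372086876446556/3840502341 ≈ 1.1191e+10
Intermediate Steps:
Z = -4286
x = 307176 (x = -2*(-40677 - 112911) = -2*(-153588) = 307176)
r = 480463/3 (r = (307176 + 173287)/3 = (⅓)*480463 = 480463/3 ≈ 1.6015e+5)
((-87 - 195)*(-263) + Z)*((-203327/106990 + 189734/(-119653)) + r) = ((-87 - 195)*(-263) - 4286)*((-203327/106990 + 189734/(-119653)) + 480463/3) = (-282*(-263) - 4286)*((-203327*1/106990 + 189734*(-1/119653)) + 480463/3) = (74166 - 4286)*((-203327/106990 - 189734/119653) + 480463/3) = 69880*(-44628326191/12801674470 + 480463/3) = 69880*(6150597035901037/38405023410) = 42980372086876446556/3840502341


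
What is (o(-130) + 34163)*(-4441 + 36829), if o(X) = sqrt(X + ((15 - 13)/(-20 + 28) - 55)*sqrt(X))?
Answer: 1106471244 + 16194*sqrt(-520 - 219*I*sqrt(130)) ≈ 1.107e+9 - 6.3452e+5*I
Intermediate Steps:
o(X) = sqrt(X - 219*sqrt(X)/4) (o(X) = sqrt(X + (2/8 - 55)*sqrt(X)) = sqrt(X + (2*(1/8) - 55)*sqrt(X)) = sqrt(X + (1/4 - 55)*sqrt(X)) = sqrt(X - 219*sqrt(X)/4))
(o(-130) + 34163)*(-4441 + 36829) = (sqrt(-219*I*sqrt(130) + 4*(-130))/2 + 34163)*(-4441 + 36829) = (sqrt(-219*I*sqrt(130) - 520)/2 + 34163)*32388 = (sqrt(-520 - 219*I*sqrt(130))/2 + 34163)*32388 = (34163 + sqrt(-520 - 219*I*sqrt(130))/2)*32388 = 1106471244 + 16194*sqrt(-520 - 219*I*sqrt(130))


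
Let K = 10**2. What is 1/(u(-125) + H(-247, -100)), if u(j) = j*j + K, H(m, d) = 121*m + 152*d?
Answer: -1/29362 ≈ -3.4058e-5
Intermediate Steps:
K = 100
u(j) = 100 + j**2 (u(j) = j*j + 100 = j**2 + 100 = 100 + j**2)
1/(u(-125) + H(-247, -100)) = 1/((100 + (-125)**2) + (121*(-247) + 152*(-100))) = 1/((100 + 15625) + (-29887 - 15200)) = 1/(15725 - 45087) = 1/(-29362) = -1/29362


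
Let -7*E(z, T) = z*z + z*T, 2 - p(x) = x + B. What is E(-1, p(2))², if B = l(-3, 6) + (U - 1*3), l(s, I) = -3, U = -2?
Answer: 1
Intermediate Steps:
B = -8 (B = -3 + (-2 - 1*3) = -3 + (-2 - 3) = -3 - 5 = -8)
p(x) = 10 - x (p(x) = 2 - (x - 8) = 2 - (-8 + x) = 2 + (8 - x) = 10 - x)
E(z, T) = -z²/7 - T*z/7 (E(z, T) = -(z*z + z*T)/7 = -(z² + T*z)/7 = -z²/7 - T*z/7)
E(-1, p(2))² = (-⅐*(-1)*((10 - 1*2) - 1))² = (-⅐*(-1)*((10 - 2) - 1))² = (-⅐*(-1)*(8 - 1))² = (-⅐*(-1)*7)² = 1² = 1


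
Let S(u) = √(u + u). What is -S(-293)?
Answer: -I*√586 ≈ -24.207*I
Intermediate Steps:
S(u) = √2*√u (S(u) = √(2*u) = √2*√u)
-S(-293) = -√2*√(-293) = -√2*I*√293 = -I*√586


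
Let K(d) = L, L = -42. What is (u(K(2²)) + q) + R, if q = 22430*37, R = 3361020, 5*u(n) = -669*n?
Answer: 20982748/5 ≈ 4.1966e+6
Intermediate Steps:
K(d) = -42
u(n) = -669*n/5 (u(n) = (-669*n)/5 = -669*n/5)
q = 829910
(u(K(2²)) + q) + R = (-669/5*(-42) + 829910) + 3361020 = (28098/5 + 829910) + 3361020 = 4177648/5 + 3361020 = 20982748/5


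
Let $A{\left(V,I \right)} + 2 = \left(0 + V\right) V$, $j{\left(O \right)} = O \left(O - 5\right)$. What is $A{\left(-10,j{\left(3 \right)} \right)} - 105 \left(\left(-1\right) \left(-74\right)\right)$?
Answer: $-7672$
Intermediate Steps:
$j{\left(O \right)} = O \left(-5 + O\right)$ ($j{\left(O \right)} = O \left(O - 5\right) = O \left(-5 + O\right)$)
$A{\left(V,I \right)} = -2 + V^{2}$ ($A{\left(V,I \right)} = -2 + \left(0 + V\right) V = -2 + V V = -2 + V^{2}$)
$A{\left(-10,j{\left(3 \right)} \right)} - 105 \left(\left(-1\right) \left(-74\right)\right) = \left(-2 + \left(-10\right)^{2}\right) - 105 \left(\left(-1\right) \left(-74\right)\right) = \left(-2 + 100\right) - 7770 = 98 - 7770 = -7672$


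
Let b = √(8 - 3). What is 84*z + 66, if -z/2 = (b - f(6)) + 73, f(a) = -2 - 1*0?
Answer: -12534 - 168*√5 ≈ -12910.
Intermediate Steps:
f(a) = -2 (f(a) = -2 + 0 = -2)
b = √5 ≈ 2.2361
z = -150 - 2*√5 (z = -2*((√5 - 1*(-2)) + 73) = -2*((√5 + 2) + 73) = -2*((2 + √5) + 73) = -2*(75 + √5) = -150 - 2*√5 ≈ -154.47)
84*z + 66 = 84*(-150 - 2*√5) + 66 = (-12600 - 168*√5) + 66 = -12534 - 168*√5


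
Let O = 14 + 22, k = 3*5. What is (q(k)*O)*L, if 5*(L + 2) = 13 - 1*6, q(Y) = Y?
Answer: -324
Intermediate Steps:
k = 15
L = -3/5 (L = -2 + (13 - 1*6)/5 = -2 + (13 - 6)/5 = -2 + (1/5)*7 = -2 + 7/5 = -3/5 ≈ -0.60000)
O = 36
(q(k)*O)*L = (15*36)*(-3/5) = 540*(-3/5) = -324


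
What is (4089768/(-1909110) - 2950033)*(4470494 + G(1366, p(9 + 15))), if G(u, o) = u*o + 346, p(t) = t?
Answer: -4227357885519100392/318185 ≈ -1.3286e+13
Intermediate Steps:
G(u, o) = 346 + o*u (G(u, o) = o*u + 346 = 346 + o*u)
(4089768/(-1909110) - 2950033)*(4470494 + G(1366, p(9 + 15))) = (4089768/(-1909110) - 2950033)*(4470494 + (346 + (9 + 15)*1366)) = (4089768*(-1/1909110) - 2950033)*(4470494 + (346 + 24*1366)) = (-681628/318185 - 2950033)*(4470494 + (346 + 32784)) = -938656931733*(4470494 + 33130)/318185 = -938656931733/318185*4503624 = -4227357885519100392/318185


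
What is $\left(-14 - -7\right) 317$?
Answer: $-2219$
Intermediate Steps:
$\left(-14 - -7\right) 317 = \left(-14 + 7\right) 317 = \left(-7\right) 317 = -2219$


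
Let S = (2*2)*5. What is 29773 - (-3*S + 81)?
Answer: 29752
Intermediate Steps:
S = 20 (S = 4*5 = 20)
29773 - (-3*S + 81) = 29773 - (-3*20 + 81) = 29773 - (-60 + 81) = 29773 - 1*21 = 29773 - 21 = 29752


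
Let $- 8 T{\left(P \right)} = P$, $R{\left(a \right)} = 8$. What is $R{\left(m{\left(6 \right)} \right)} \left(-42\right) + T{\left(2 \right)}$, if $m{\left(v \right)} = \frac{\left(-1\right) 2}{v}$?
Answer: $- \frac{1345}{4} \approx -336.25$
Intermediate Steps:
$m{\left(v \right)} = - \frac{2}{v}$
$T{\left(P \right)} = - \frac{P}{8}$
$R{\left(m{\left(6 \right)} \right)} \left(-42\right) + T{\left(2 \right)} = 8 \left(-42\right) - \frac{1}{4} = -336 - \frac{1}{4} = - \frac{1345}{4}$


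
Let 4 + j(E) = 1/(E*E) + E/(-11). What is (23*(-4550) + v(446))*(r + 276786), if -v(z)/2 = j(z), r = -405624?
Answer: 7369121825441949/547019 ≈ 1.3471e+10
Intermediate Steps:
j(E) = -4 + E**(-2) - E/11 (j(E) = -4 + (1/(E*E) + E/(-11)) = -4 + (E**(-2) + E*(-1/11)) = -4 + (E**(-2) - E/11) = -4 + E**(-2) - E/11)
v(z) = 8 - 2/z**2 + 2*z/11 (v(z) = -2*(-4 + z**(-2) - z/11) = 8 - 2/z**2 + 2*z/11)
(23*(-4550) + v(446))*(r + 276786) = (23*(-4550) + (8 - 2/446**2 + (2/11)*446))*(-405624 + 276786) = (-104650 + (8 - 2*1/198916 + 892/11))*(-128838) = (-104650 + (8 - 1/99458 + 892/11))*(-128838) = (-104650 + 97468829/1094038)*(-128838) = -114393607871/1094038*(-128838) = 7369121825441949/547019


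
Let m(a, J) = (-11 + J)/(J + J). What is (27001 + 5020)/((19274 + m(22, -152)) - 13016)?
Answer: 9734384/1902595 ≈ 5.1164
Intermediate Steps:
m(a, J) = (-11 + J)/(2*J) (m(a, J) = (-11 + J)/((2*J)) = (-11 + J)*(1/(2*J)) = (-11 + J)/(2*J))
(27001 + 5020)/((19274 + m(22, -152)) - 13016) = (27001 + 5020)/((19274 + (1/2)*(-11 - 152)/(-152)) - 13016) = 32021/((19274 + (1/2)*(-1/152)*(-163)) - 13016) = 32021/((19274 + 163/304) - 13016) = 32021/(5859459/304 - 13016) = 32021/(1902595/304) = 32021*(304/1902595) = 9734384/1902595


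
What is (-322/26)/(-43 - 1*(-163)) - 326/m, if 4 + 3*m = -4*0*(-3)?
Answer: 381259/1560 ≈ 244.40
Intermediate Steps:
m = -4/3 (m = -4/3 + (-4*0*(-3))/3 = -4/3 + (0*(-3))/3 = -4/3 + (1/3)*0 = -4/3 + 0 = -4/3 ≈ -1.3333)
(-322/26)/(-43 - 1*(-163)) - 326/m = (-322/26)/(-43 - 1*(-163)) - 326/(-4/3) = (-322*1/26)/(-43 + 163) - 326*(-3/4) = -161/13/120 + 489/2 = -161/13*1/120 + 489/2 = -161/1560 + 489/2 = 381259/1560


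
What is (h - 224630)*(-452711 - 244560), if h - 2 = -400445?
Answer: 435845275783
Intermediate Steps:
h = -400443 (h = 2 - 400445 = -400443)
(h - 224630)*(-452711 - 244560) = (-400443 - 224630)*(-452711 - 244560) = -625073*(-697271) = 435845275783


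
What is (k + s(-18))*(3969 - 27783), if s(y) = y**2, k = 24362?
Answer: -587872404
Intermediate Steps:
(k + s(-18))*(3969 - 27783) = (24362 + (-18)**2)*(3969 - 27783) = (24362 + 324)*(-23814) = 24686*(-23814) = -587872404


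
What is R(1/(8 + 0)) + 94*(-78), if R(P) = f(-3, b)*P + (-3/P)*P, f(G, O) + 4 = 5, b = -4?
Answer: -58679/8 ≈ -7334.9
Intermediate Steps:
f(G, O) = 1 (f(G, O) = -4 + 5 = 1)
R(P) = -3 + P (R(P) = 1*P + (-3/P)*P = P - 3 = -3 + P)
R(1/(8 + 0)) + 94*(-78) = (-3 + 1/(8 + 0)) + 94*(-78) = (-3 + 1/8) - 7332 = -23/8 - 7332 = -58679/8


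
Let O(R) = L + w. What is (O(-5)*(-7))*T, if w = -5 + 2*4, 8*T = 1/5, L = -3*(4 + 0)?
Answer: 63/40 ≈ 1.5750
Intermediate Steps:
L = -12 (L = -3*4 = -12)
T = 1/40 (T = (1/8)/5 = (1/8)*(1/5) = 1/40 ≈ 0.025000)
w = 3 (w = -5 + 8 = 3)
O(R) = -9 (O(R) = -12 + 3 = -9)
(O(-5)*(-7))*T = -9*(-7)*(1/40) = 63*(1/40) = 63/40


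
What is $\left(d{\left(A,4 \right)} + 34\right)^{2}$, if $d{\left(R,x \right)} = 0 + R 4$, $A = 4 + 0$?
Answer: $2500$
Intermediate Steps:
$A = 4$
$d{\left(R,x \right)} = 4 R$ ($d{\left(R,x \right)} = 0 + 4 R = 4 R$)
$\left(d{\left(A,4 \right)} + 34\right)^{2} = \left(4 \cdot 4 + 34\right)^{2} = \left(16 + 34\right)^{2} = 50^{2} = 2500$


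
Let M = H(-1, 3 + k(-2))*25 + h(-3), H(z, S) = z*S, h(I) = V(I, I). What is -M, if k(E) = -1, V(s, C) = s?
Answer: 53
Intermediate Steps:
h(I) = I
H(z, S) = S*z
M = -53 (M = ((3 - 1)*(-1))*25 - 3 = (2*(-1))*25 - 3 = -2*25 - 3 = -50 - 3 = -53)
-M = -1*(-53) = 53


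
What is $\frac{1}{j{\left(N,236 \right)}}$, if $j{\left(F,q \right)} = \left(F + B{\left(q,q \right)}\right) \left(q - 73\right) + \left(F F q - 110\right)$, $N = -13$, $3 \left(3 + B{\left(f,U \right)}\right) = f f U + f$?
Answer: $\frac{3}{2142663694} \approx 1.4001 \cdot 10^{-9}$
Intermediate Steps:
$B{\left(f,U \right)} = -3 + \frac{f}{3} + \frac{U f^{2}}{3}$ ($B{\left(f,U \right)} = -3 + \frac{f f U + f}{3} = -3 + \frac{f^{2} U + f}{3} = -3 + \frac{U f^{2} + f}{3} = -3 + \frac{f + U f^{2}}{3} = -3 + \left(\frac{f}{3} + \frac{U f^{2}}{3}\right) = -3 + \frac{f}{3} + \frac{U f^{2}}{3}$)
$j{\left(F,q \right)} = -110 + q F^{2} + \left(-73 + q\right) \left(-3 + F + \frac{q}{3} + \frac{q^{3}}{3}\right)$ ($j{\left(F,q \right)} = \left(F + \left(-3 + \frac{q}{3} + \frac{q q^{2}}{3}\right)\right) \left(q - 73\right) + \left(F F q - 110\right) = \left(F + \left(-3 + \frac{q}{3} + \frac{q^{3}}{3}\right)\right) \left(-73 + q\right) + \left(F^{2} q - 110\right) = \left(-3 + F + \frac{q}{3} + \frac{q^{3}}{3}\right) \left(-73 + q\right) + \left(q F^{2} - 110\right) = \left(-73 + q\right) \left(-3 + F + \frac{q}{3} + \frac{q^{3}}{3}\right) + \left(-110 + q F^{2}\right) = -110 + q F^{2} + \left(-73 + q\right) \left(-3 + F + \frac{q}{3} + \frac{q^{3}}{3}\right)$)
$\frac{1}{j{\left(N,236 \right)}} = \frac{1}{109 - -949 - \frac{19352}{3} - \frac{73 \cdot 236^{3}}{3} + \frac{236^{2}}{3} + \frac{236^{4}}{3} - 3068 + 236 \left(-13\right)^{2}} = \frac{1}{109 + 949 - \frac{19352}{3} - \frac{959530688}{3} + \frac{1}{3} \cdot 55696 + \frac{1}{3} \cdot 3102044416 - 3068 + 236 \cdot 169} = \frac{1}{109 + 949 - \frac{19352}{3} - \frac{959530688}{3} + \frac{55696}{3} + \frac{3102044416}{3} - 3068 + 39884} = \frac{1}{\frac{2142663694}{3}} = \frac{3}{2142663694}$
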